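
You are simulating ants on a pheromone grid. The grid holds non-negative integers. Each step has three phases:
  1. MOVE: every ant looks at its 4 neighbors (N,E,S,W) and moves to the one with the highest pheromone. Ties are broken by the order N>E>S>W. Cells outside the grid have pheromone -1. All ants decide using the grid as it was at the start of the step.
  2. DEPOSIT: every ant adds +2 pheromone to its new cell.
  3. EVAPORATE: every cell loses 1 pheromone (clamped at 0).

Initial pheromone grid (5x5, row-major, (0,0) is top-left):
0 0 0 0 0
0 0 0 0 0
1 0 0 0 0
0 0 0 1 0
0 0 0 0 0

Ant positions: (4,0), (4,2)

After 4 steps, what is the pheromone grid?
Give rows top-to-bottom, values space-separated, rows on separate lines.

After step 1: ants at (3,0),(3,2)
  0 0 0 0 0
  0 0 0 0 0
  0 0 0 0 0
  1 0 1 0 0
  0 0 0 0 0
After step 2: ants at (2,0),(2,2)
  0 0 0 0 0
  0 0 0 0 0
  1 0 1 0 0
  0 0 0 0 0
  0 0 0 0 0
After step 3: ants at (1,0),(1,2)
  0 0 0 0 0
  1 0 1 0 0
  0 0 0 0 0
  0 0 0 0 0
  0 0 0 0 0
After step 4: ants at (0,0),(0,2)
  1 0 1 0 0
  0 0 0 0 0
  0 0 0 0 0
  0 0 0 0 0
  0 0 0 0 0

1 0 1 0 0
0 0 0 0 0
0 0 0 0 0
0 0 0 0 0
0 0 0 0 0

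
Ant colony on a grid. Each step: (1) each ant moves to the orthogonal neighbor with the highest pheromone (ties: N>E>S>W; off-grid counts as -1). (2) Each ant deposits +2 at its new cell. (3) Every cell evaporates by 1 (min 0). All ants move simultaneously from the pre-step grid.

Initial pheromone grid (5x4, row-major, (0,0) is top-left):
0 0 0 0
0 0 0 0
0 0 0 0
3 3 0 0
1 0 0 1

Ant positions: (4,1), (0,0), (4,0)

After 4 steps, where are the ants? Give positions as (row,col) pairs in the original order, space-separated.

Step 1: ant0:(4,1)->N->(3,1) | ant1:(0,0)->E->(0,1) | ant2:(4,0)->N->(3,0)
  grid max=4 at (3,0)
Step 2: ant0:(3,1)->W->(3,0) | ant1:(0,1)->E->(0,2) | ant2:(3,0)->E->(3,1)
  grid max=5 at (3,0)
Step 3: ant0:(3,0)->E->(3,1) | ant1:(0,2)->E->(0,3) | ant2:(3,1)->W->(3,0)
  grid max=6 at (3,0)
Step 4: ant0:(3,1)->W->(3,0) | ant1:(0,3)->S->(1,3) | ant2:(3,0)->E->(3,1)
  grid max=7 at (3,0)

(3,0) (1,3) (3,1)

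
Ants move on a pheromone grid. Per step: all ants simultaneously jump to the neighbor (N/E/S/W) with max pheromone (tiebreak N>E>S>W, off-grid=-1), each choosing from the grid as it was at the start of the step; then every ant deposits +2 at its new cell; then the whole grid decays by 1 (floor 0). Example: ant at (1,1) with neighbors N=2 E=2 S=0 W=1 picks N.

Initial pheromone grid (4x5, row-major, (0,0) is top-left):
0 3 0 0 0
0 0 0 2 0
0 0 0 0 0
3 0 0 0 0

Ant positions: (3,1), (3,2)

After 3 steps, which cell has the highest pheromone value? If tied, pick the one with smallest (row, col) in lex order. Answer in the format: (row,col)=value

Step 1: ant0:(3,1)->W->(3,0) | ant1:(3,2)->N->(2,2)
  grid max=4 at (3,0)
Step 2: ant0:(3,0)->N->(2,0) | ant1:(2,2)->N->(1,2)
  grid max=3 at (3,0)
Step 3: ant0:(2,0)->S->(3,0) | ant1:(1,2)->N->(0,2)
  grid max=4 at (3,0)
Final grid:
  0 0 1 0 0
  0 0 0 0 0
  0 0 0 0 0
  4 0 0 0 0
Max pheromone 4 at (3,0)

Answer: (3,0)=4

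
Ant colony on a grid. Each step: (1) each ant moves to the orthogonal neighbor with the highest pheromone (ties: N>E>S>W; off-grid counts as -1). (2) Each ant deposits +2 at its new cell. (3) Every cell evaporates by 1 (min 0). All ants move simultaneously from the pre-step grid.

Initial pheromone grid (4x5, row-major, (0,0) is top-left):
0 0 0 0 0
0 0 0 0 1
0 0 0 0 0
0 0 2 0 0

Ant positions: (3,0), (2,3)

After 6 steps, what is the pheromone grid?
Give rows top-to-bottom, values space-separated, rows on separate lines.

After step 1: ants at (2,0),(1,3)
  0 0 0 0 0
  0 0 0 1 0
  1 0 0 0 0
  0 0 1 0 0
After step 2: ants at (1,0),(0,3)
  0 0 0 1 0
  1 0 0 0 0
  0 0 0 0 0
  0 0 0 0 0
After step 3: ants at (0,0),(0,4)
  1 0 0 0 1
  0 0 0 0 0
  0 0 0 0 0
  0 0 0 0 0
After step 4: ants at (0,1),(1,4)
  0 1 0 0 0
  0 0 0 0 1
  0 0 0 0 0
  0 0 0 0 0
After step 5: ants at (0,2),(0,4)
  0 0 1 0 1
  0 0 0 0 0
  0 0 0 0 0
  0 0 0 0 0
After step 6: ants at (0,3),(1,4)
  0 0 0 1 0
  0 0 0 0 1
  0 0 0 0 0
  0 0 0 0 0

0 0 0 1 0
0 0 0 0 1
0 0 0 0 0
0 0 0 0 0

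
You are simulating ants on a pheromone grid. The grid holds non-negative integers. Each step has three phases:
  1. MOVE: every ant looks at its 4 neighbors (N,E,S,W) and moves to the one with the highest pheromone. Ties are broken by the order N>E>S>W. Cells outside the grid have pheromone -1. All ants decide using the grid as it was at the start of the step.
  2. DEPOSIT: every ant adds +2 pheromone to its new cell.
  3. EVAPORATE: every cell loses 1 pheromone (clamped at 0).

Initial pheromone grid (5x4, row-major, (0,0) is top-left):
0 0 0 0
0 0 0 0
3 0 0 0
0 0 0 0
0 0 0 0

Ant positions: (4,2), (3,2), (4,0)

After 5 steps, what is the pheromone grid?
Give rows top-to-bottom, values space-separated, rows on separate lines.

After step 1: ants at (3,2),(2,2),(3,0)
  0 0 0 0
  0 0 0 0
  2 0 1 0
  1 0 1 0
  0 0 0 0
After step 2: ants at (2,2),(3,2),(2,0)
  0 0 0 0
  0 0 0 0
  3 0 2 0
  0 0 2 0
  0 0 0 0
After step 3: ants at (3,2),(2,2),(1,0)
  0 0 0 0
  1 0 0 0
  2 0 3 0
  0 0 3 0
  0 0 0 0
After step 4: ants at (2,2),(3,2),(2,0)
  0 0 0 0
  0 0 0 0
  3 0 4 0
  0 0 4 0
  0 0 0 0
After step 5: ants at (3,2),(2,2),(1,0)
  0 0 0 0
  1 0 0 0
  2 0 5 0
  0 0 5 0
  0 0 0 0

0 0 0 0
1 0 0 0
2 0 5 0
0 0 5 0
0 0 0 0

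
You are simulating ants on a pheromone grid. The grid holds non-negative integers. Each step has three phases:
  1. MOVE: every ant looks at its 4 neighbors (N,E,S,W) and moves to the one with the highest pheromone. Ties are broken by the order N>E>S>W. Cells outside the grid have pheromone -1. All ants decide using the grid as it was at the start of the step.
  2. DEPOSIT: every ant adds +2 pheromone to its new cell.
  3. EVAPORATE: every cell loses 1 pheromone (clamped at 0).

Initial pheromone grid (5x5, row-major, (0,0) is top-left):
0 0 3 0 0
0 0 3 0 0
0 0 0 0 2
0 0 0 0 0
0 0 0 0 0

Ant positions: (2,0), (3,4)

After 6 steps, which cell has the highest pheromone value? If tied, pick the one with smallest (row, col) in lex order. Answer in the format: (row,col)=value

Answer: (2,4)=2

Derivation:
Step 1: ant0:(2,0)->N->(1,0) | ant1:(3,4)->N->(2,4)
  grid max=3 at (2,4)
Step 2: ant0:(1,0)->N->(0,0) | ant1:(2,4)->N->(1,4)
  grid max=2 at (2,4)
Step 3: ant0:(0,0)->E->(0,1) | ant1:(1,4)->S->(2,4)
  grid max=3 at (2,4)
Step 4: ant0:(0,1)->E->(0,2) | ant1:(2,4)->N->(1,4)
  grid max=2 at (2,4)
Step 5: ant0:(0,2)->E->(0,3) | ant1:(1,4)->S->(2,4)
  grid max=3 at (2,4)
Step 6: ant0:(0,3)->E->(0,4) | ant1:(2,4)->N->(1,4)
  grid max=2 at (2,4)
Final grid:
  0 0 0 0 1
  0 0 0 0 1
  0 0 0 0 2
  0 0 0 0 0
  0 0 0 0 0
Max pheromone 2 at (2,4)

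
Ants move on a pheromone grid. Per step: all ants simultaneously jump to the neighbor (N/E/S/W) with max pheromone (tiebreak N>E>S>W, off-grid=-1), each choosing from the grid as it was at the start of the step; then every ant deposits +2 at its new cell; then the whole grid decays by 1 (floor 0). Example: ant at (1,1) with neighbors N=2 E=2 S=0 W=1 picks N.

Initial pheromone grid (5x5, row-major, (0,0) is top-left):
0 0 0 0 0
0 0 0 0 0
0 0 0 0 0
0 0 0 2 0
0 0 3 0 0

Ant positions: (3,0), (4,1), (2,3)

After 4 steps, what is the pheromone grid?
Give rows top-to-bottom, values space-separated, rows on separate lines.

After step 1: ants at (2,0),(4,2),(3,3)
  0 0 0 0 0
  0 0 0 0 0
  1 0 0 0 0
  0 0 0 3 0
  0 0 4 0 0
After step 2: ants at (1,0),(3,2),(2,3)
  0 0 0 0 0
  1 0 0 0 0
  0 0 0 1 0
  0 0 1 2 0
  0 0 3 0 0
After step 3: ants at (0,0),(4,2),(3,3)
  1 0 0 0 0
  0 0 0 0 0
  0 0 0 0 0
  0 0 0 3 0
  0 0 4 0 0
After step 4: ants at (0,1),(3,2),(2,3)
  0 1 0 0 0
  0 0 0 0 0
  0 0 0 1 0
  0 0 1 2 0
  0 0 3 0 0

0 1 0 0 0
0 0 0 0 0
0 0 0 1 0
0 0 1 2 0
0 0 3 0 0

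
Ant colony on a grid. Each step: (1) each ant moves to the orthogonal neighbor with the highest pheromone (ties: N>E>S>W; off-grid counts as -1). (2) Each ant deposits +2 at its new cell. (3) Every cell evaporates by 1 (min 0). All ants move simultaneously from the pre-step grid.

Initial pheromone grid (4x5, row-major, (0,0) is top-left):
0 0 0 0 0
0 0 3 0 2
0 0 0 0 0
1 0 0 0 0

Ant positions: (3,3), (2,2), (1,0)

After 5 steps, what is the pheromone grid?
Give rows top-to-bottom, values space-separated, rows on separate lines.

After step 1: ants at (2,3),(1,2),(0,0)
  1 0 0 0 0
  0 0 4 0 1
  0 0 0 1 0
  0 0 0 0 0
After step 2: ants at (1,3),(0,2),(0,1)
  0 1 1 0 0
  0 0 3 1 0
  0 0 0 0 0
  0 0 0 0 0
After step 3: ants at (1,2),(1,2),(0,2)
  0 0 2 0 0
  0 0 6 0 0
  0 0 0 0 0
  0 0 0 0 0
After step 4: ants at (0,2),(0,2),(1,2)
  0 0 5 0 0
  0 0 7 0 0
  0 0 0 0 0
  0 0 0 0 0
After step 5: ants at (1,2),(1,2),(0,2)
  0 0 6 0 0
  0 0 10 0 0
  0 0 0 0 0
  0 0 0 0 0

0 0 6 0 0
0 0 10 0 0
0 0 0 0 0
0 0 0 0 0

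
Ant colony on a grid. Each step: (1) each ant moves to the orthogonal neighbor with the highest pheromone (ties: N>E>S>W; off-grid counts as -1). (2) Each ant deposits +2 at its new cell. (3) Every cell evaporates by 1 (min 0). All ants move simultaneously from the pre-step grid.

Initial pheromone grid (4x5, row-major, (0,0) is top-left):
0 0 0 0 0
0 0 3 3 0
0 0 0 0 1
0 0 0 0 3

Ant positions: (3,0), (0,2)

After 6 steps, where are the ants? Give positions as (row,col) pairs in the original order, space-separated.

Step 1: ant0:(3,0)->N->(2,0) | ant1:(0,2)->S->(1,2)
  grid max=4 at (1,2)
Step 2: ant0:(2,0)->N->(1,0) | ant1:(1,2)->E->(1,3)
  grid max=3 at (1,2)
Step 3: ant0:(1,0)->N->(0,0) | ant1:(1,3)->W->(1,2)
  grid max=4 at (1,2)
Step 4: ant0:(0,0)->E->(0,1) | ant1:(1,2)->E->(1,3)
  grid max=3 at (1,2)
Step 5: ant0:(0,1)->E->(0,2) | ant1:(1,3)->W->(1,2)
  grid max=4 at (1,2)
Step 6: ant0:(0,2)->S->(1,2) | ant1:(1,2)->E->(1,3)
  grid max=5 at (1,2)

(1,2) (1,3)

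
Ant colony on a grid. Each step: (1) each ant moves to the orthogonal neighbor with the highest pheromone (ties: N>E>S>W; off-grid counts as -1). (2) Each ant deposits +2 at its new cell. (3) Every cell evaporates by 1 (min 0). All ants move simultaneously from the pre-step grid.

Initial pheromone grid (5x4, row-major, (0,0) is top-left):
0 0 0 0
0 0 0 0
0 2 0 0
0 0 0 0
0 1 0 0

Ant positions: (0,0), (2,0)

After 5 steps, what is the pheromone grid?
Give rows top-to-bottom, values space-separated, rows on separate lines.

After step 1: ants at (0,1),(2,1)
  0 1 0 0
  0 0 0 0
  0 3 0 0
  0 0 0 0
  0 0 0 0
After step 2: ants at (0,2),(1,1)
  0 0 1 0
  0 1 0 0
  0 2 0 0
  0 0 0 0
  0 0 0 0
After step 3: ants at (0,3),(2,1)
  0 0 0 1
  0 0 0 0
  0 3 0 0
  0 0 0 0
  0 0 0 0
After step 4: ants at (1,3),(1,1)
  0 0 0 0
  0 1 0 1
  0 2 0 0
  0 0 0 0
  0 0 0 0
After step 5: ants at (0,3),(2,1)
  0 0 0 1
  0 0 0 0
  0 3 0 0
  0 0 0 0
  0 0 0 0

0 0 0 1
0 0 0 0
0 3 0 0
0 0 0 0
0 0 0 0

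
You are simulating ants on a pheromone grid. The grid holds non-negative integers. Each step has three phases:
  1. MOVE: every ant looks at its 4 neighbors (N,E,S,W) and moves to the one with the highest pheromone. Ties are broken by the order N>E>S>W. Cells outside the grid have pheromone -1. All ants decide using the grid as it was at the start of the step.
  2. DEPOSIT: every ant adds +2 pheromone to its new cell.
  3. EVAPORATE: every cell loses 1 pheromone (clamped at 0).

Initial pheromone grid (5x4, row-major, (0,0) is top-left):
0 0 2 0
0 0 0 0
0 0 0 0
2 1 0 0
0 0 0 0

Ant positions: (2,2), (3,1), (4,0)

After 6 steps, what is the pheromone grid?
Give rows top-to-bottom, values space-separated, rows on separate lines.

After step 1: ants at (1,2),(3,0),(3,0)
  0 0 1 0
  0 0 1 0
  0 0 0 0
  5 0 0 0
  0 0 0 0
After step 2: ants at (0,2),(2,0),(2,0)
  0 0 2 0
  0 0 0 0
  3 0 0 0
  4 0 0 0
  0 0 0 0
After step 3: ants at (0,3),(3,0),(3,0)
  0 0 1 1
  0 0 0 0
  2 0 0 0
  7 0 0 0
  0 0 0 0
After step 4: ants at (0,2),(2,0),(2,0)
  0 0 2 0
  0 0 0 0
  5 0 0 0
  6 0 0 0
  0 0 0 0
After step 5: ants at (0,3),(3,0),(3,0)
  0 0 1 1
  0 0 0 0
  4 0 0 0
  9 0 0 0
  0 0 0 0
After step 6: ants at (0,2),(2,0),(2,0)
  0 0 2 0
  0 0 0 0
  7 0 0 0
  8 0 0 0
  0 0 0 0

0 0 2 0
0 0 0 0
7 0 0 0
8 0 0 0
0 0 0 0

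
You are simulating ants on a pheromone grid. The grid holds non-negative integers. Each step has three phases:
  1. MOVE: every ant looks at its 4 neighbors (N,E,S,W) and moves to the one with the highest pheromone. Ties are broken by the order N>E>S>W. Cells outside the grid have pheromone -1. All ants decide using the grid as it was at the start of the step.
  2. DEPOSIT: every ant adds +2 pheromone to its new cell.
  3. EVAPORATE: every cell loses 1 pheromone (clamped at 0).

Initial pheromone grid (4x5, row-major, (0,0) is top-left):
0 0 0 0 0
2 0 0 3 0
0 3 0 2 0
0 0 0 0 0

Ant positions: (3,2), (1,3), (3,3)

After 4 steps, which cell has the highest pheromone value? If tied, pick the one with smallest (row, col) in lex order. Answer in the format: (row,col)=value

Step 1: ant0:(3,2)->N->(2,2) | ant1:(1,3)->S->(2,3) | ant2:(3,3)->N->(2,3)
  grid max=5 at (2,3)
Step 2: ant0:(2,2)->E->(2,3) | ant1:(2,3)->N->(1,3) | ant2:(2,3)->N->(1,3)
  grid max=6 at (2,3)
Step 3: ant0:(2,3)->N->(1,3) | ant1:(1,3)->S->(2,3) | ant2:(1,3)->S->(2,3)
  grid max=9 at (2,3)
Step 4: ant0:(1,3)->S->(2,3) | ant1:(2,3)->N->(1,3) | ant2:(2,3)->N->(1,3)
  grid max=10 at (2,3)
Final grid:
  0 0 0 0 0
  0 0 0 9 0
  0 0 0 10 0
  0 0 0 0 0
Max pheromone 10 at (2,3)

Answer: (2,3)=10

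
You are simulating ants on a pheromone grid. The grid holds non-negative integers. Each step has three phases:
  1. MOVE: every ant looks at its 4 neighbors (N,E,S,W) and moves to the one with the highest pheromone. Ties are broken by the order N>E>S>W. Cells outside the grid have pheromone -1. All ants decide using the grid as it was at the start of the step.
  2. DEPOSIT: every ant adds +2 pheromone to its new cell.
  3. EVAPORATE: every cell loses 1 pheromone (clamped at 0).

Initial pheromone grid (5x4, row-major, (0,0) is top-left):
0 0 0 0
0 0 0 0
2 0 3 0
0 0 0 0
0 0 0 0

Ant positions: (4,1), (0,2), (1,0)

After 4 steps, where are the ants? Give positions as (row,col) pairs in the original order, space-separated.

Step 1: ant0:(4,1)->N->(3,1) | ant1:(0,2)->E->(0,3) | ant2:(1,0)->S->(2,0)
  grid max=3 at (2,0)
Step 2: ant0:(3,1)->N->(2,1) | ant1:(0,3)->S->(1,3) | ant2:(2,0)->N->(1,0)
  grid max=2 at (2,0)
Step 3: ant0:(2,1)->W->(2,0) | ant1:(1,3)->N->(0,3) | ant2:(1,0)->S->(2,0)
  grid max=5 at (2,0)
Step 4: ant0:(2,0)->N->(1,0) | ant1:(0,3)->S->(1,3) | ant2:(2,0)->N->(1,0)
  grid max=4 at (2,0)

(1,0) (1,3) (1,0)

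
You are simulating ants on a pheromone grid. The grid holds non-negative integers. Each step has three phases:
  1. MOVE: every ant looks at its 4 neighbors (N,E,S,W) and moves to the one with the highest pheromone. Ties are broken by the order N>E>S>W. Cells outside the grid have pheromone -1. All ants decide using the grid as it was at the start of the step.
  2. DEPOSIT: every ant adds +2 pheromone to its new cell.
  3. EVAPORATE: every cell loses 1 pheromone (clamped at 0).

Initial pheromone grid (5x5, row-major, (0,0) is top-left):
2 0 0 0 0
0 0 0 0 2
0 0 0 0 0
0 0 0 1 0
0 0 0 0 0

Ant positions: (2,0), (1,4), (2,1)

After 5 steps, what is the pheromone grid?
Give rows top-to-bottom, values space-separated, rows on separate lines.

After step 1: ants at (1,0),(0,4),(1,1)
  1 0 0 0 1
  1 1 0 0 1
  0 0 0 0 0
  0 0 0 0 0
  0 0 0 0 0
After step 2: ants at (0,0),(1,4),(1,0)
  2 0 0 0 0
  2 0 0 0 2
  0 0 0 0 0
  0 0 0 0 0
  0 0 0 0 0
After step 3: ants at (1,0),(0,4),(0,0)
  3 0 0 0 1
  3 0 0 0 1
  0 0 0 0 0
  0 0 0 0 0
  0 0 0 0 0
After step 4: ants at (0,0),(1,4),(1,0)
  4 0 0 0 0
  4 0 0 0 2
  0 0 0 0 0
  0 0 0 0 0
  0 0 0 0 0
After step 5: ants at (1,0),(0,4),(0,0)
  5 0 0 0 1
  5 0 0 0 1
  0 0 0 0 0
  0 0 0 0 0
  0 0 0 0 0

5 0 0 0 1
5 0 0 0 1
0 0 0 0 0
0 0 0 0 0
0 0 0 0 0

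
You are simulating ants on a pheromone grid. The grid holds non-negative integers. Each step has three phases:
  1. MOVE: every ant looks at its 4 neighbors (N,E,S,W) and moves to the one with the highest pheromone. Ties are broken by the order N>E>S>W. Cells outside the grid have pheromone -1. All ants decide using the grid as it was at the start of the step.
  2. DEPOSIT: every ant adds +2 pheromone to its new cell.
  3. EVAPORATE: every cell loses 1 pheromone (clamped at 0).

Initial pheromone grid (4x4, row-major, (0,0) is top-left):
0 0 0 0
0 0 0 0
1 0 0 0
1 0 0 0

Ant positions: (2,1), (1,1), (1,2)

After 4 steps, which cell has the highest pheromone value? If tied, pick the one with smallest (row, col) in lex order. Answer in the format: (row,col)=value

Step 1: ant0:(2,1)->W->(2,0) | ant1:(1,1)->N->(0,1) | ant2:(1,2)->N->(0,2)
  grid max=2 at (2,0)
Step 2: ant0:(2,0)->N->(1,0) | ant1:(0,1)->E->(0,2) | ant2:(0,2)->W->(0,1)
  grid max=2 at (0,1)
Step 3: ant0:(1,0)->S->(2,0) | ant1:(0,2)->W->(0,1) | ant2:(0,1)->E->(0,2)
  grid max=3 at (0,1)
Step 4: ant0:(2,0)->N->(1,0) | ant1:(0,1)->E->(0,2) | ant2:(0,2)->W->(0,1)
  grid max=4 at (0,1)
Final grid:
  0 4 4 0
  1 0 0 0
  1 0 0 0
  0 0 0 0
Max pheromone 4 at (0,1)

Answer: (0,1)=4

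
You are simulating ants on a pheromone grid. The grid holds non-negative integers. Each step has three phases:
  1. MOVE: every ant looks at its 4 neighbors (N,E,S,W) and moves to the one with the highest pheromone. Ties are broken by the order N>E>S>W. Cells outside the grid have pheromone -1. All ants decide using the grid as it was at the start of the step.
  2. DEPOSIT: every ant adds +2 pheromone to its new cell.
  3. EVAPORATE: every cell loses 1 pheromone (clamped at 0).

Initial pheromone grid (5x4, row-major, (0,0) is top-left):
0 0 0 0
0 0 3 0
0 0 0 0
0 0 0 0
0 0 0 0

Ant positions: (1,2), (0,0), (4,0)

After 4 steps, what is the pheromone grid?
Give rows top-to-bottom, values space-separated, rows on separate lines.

After step 1: ants at (0,2),(0,1),(3,0)
  0 1 1 0
  0 0 2 0
  0 0 0 0
  1 0 0 0
  0 0 0 0
After step 2: ants at (1,2),(0,2),(2,0)
  0 0 2 0
  0 0 3 0
  1 0 0 0
  0 0 0 0
  0 0 0 0
After step 3: ants at (0,2),(1,2),(1,0)
  0 0 3 0
  1 0 4 0
  0 0 0 0
  0 0 0 0
  0 0 0 0
After step 4: ants at (1,2),(0,2),(0,0)
  1 0 4 0
  0 0 5 0
  0 0 0 0
  0 0 0 0
  0 0 0 0

1 0 4 0
0 0 5 0
0 0 0 0
0 0 0 0
0 0 0 0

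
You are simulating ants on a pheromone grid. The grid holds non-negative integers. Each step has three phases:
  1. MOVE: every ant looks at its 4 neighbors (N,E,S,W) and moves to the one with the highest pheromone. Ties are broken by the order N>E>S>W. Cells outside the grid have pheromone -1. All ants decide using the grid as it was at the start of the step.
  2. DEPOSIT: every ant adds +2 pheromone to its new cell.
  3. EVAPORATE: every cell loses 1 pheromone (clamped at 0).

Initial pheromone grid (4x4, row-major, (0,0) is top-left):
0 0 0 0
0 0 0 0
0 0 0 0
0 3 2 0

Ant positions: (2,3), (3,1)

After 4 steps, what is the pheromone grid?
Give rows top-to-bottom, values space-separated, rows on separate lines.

After step 1: ants at (1,3),(3,2)
  0 0 0 0
  0 0 0 1
  0 0 0 0
  0 2 3 0
After step 2: ants at (0,3),(3,1)
  0 0 0 1
  0 0 0 0
  0 0 0 0
  0 3 2 0
After step 3: ants at (1,3),(3,2)
  0 0 0 0
  0 0 0 1
  0 0 0 0
  0 2 3 0
After step 4: ants at (0,3),(3,1)
  0 0 0 1
  0 0 0 0
  0 0 0 0
  0 3 2 0

0 0 0 1
0 0 0 0
0 0 0 0
0 3 2 0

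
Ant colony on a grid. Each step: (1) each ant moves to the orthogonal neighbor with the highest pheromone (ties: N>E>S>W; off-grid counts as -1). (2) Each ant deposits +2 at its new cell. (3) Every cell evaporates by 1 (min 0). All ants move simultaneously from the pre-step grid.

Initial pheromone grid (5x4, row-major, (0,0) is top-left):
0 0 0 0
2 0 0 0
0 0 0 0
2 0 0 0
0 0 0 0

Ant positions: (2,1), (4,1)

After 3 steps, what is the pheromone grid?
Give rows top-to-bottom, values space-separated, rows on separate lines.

After step 1: ants at (1,1),(3,1)
  0 0 0 0
  1 1 0 0
  0 0 0 0
  1 1 0 0
  0 0 0 0
After step 2: ants at (1,0),(3,0)
  0 0 0 0
  2 0 0 0
  0 0 0 0
  2 0 0 0
  0 0 0 0
After step 3: ants at (0,0),(2,0)
  1 0 0 0
  1 0 0 0
  1 0 0 0
  1 0 0 0
  0 0 0 0

1 0 0 0
1 0 0 0
1 0 0 0
1 0 0 0
0 0 0 0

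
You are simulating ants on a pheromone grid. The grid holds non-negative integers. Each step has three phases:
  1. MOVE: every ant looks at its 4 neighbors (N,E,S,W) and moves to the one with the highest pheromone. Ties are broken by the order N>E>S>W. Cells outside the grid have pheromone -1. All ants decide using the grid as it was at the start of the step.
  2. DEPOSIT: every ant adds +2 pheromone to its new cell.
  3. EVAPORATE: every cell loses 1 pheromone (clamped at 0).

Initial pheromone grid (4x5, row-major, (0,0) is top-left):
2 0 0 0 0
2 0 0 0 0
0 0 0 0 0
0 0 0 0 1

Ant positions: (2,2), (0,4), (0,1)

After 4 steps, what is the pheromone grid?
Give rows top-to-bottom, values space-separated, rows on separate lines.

After step 1: ants at (1,2),(1,4),(0,0)
  3 0 0 0 0
  1 0 1 0 1
  0 0 0 0 0
  0 0 0 0 0
After step 2: ants at (0,2),(0,4),(1,0)
  2 0 1 0 1
  2 0 0 0 0
  0 0 0 0 0
  0 0 0 0 0
After step 3: ants at (0,3),(1,4),(0,0)
  3 0 0 1 0
  1 0 0 0 1
  0 0 0 0 0
  0 0 0 0 0
After step 4: ants at (0,4),(0,4),(1,0)
  2 0 0 0 3
  2 0 0 0 0
  0 0 0 0 0
  0 0 0 0 0

2 0 0 0 3
2 0 0 0 0
0 0 0 0 0
0 0 0 0 0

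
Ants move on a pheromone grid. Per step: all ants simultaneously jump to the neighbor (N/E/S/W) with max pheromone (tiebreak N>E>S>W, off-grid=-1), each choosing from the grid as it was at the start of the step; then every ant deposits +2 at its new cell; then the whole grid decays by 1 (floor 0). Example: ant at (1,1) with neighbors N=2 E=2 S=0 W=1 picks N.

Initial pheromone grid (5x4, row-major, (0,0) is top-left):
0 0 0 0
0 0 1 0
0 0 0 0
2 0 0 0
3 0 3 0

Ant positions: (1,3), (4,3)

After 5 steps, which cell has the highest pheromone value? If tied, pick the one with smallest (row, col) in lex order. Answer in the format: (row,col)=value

Answer: (4,2)=4

Derivation:
Step 1: ant0:(1,3)->W->(1,2) | ant1:(4,3)->W->(4,2)
  grid max=4 at (4,2)
Step 2: ant0:(1,2)->N->(0,2) | ant1:(4,2)->N->(3,2)
  grid max=3 at (4,2)
Step 3: ant0:(0,2)->S->(1,2) | ant1:(3,2)->S->(4,2)
  grid max=4 at (4,2)
Step 4: ant0:(1,2)->N->(0,2) | ant1:(4,2)->N->(3,2)
  grid max=3 at (4,2)
Step 5: ant0:(0,2)->S->(1,2) | ant1:(3,2)->S->(4,2)
  grid max=4 at (4,2)
Final grid:
  0 0 0 0
  0 0 2 0
  0 0 0 0
  0 0 0 0
  0 0 4 0
Max pheromone 4 at (4,2)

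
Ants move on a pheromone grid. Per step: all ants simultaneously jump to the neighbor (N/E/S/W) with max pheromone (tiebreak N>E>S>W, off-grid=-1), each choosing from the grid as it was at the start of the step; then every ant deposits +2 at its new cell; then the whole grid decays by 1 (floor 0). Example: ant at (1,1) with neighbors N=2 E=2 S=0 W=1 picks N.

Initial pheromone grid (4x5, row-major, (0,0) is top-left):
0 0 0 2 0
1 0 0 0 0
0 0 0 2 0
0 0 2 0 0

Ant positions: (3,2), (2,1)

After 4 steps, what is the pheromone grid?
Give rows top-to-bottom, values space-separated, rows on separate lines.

After step 1: ants at (2,2),(1,1)
  0 0 0 1 0
  0 1 0 0 0
  0 0 1 1 0
  0 0 1 0 0
After step 2: ants at (2,3),(0,1)
  0 1 0 0 0
  0 0 0 0 0
  0 0 0 2 0
  0 0 0 0 0
After step 3: ants at (1,3),(0,2)
  0 0 1 0 0
  0 0 0 1 0
  0 0 0 1 0
  0 0 0 0 0
After step 4: ants at (2,3),(0,3)
  0 0 0 1 0
  0 0 0 0 0
  0 0 0 2 0
  0 0 0 0 0

0 0 0 1 0
0 0 0 0 0
0 0 0 2 0
0 0 0 0 0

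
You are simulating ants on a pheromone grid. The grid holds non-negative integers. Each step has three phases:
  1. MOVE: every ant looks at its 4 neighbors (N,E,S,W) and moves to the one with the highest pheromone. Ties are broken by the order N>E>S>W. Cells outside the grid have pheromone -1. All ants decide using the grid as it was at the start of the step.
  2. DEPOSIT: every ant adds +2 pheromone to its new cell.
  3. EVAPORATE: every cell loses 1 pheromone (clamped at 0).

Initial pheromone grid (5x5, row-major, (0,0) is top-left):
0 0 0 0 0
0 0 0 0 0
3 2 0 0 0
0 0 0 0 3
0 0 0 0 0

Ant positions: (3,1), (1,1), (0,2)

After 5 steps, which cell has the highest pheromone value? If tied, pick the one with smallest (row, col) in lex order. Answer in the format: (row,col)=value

Answer: (2,1)=9

Derivation:
Step 1: ant0:(3,1)->N->(2,1) | ant1:(1,1)->S->(2,1) | ant2:(0,2)->E->(0,3)
  grid max=5 at (2,1)
Step 2: ant0:(2,1)->W->(2,0) | ant1:(2,1)->W->(2,0) | ant2:(0,3)->E->(0,4)
  grid max=5 at (2,0)
Step 3: ant0:(2,0)->E->(2,1) | ant1:(2,0)->E->(2,1) | ant2:(0,4)->S->(1,4)
  grid max=7 at (2,1)
Step 4: ant0:(2,1)->W->(2,0) | ant1:(2,1)->W->(2,0) | ant2:(1,4)->N->(0,4)
  grid max=7 at (2,0)
Step 5: ant0:(2,0)->E->(2,1) | ant1:(2,0)->E->(2,1) | ant2:(0,4)->S->(1,4)
  grid max=9 at (2,1)
Final grid:
  0 0 0 0 0
  0 0 0 0 1
  6 9 0 0 0
  0 0 0 0 0
  0 0 0 0 0
Max pheromone 9 at (2,1)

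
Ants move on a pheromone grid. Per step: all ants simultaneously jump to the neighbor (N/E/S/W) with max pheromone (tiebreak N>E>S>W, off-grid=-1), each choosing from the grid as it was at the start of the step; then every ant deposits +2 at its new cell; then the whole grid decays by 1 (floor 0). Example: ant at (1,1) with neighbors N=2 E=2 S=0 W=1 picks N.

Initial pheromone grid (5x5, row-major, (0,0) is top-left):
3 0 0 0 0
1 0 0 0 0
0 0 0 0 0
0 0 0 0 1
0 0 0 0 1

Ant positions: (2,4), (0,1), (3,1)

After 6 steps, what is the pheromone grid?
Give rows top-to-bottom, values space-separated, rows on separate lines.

After step 1: ants at (3,4),(0,0),(2,1)
  4 0 0 0 0
  0 0 0 0 0
  0 1 0 0 0
  0 0 0 0 2
  0 0 0 0 0
After step 2: ants at (2,4),(0,1),(1,1)
  3 1 0 0 0
  0 1 0 0 0
  0 0 0 0 1
  0 0 0 0 1
  0 0 0 0 0
After step 3: ants at (3,4),(0,0),(0,1)
  4 2 0 0 0
  0 0 0 0 0
  0 0 0 0 0
  0 0 0 0 2
  0 0 0 0 0
After step 4: ants at (2,4),(0,1),(0,0)
  5 3 0 0 0
  0 0 0 0 0
  0 0 0 0 1
  0 0 0 0 1
  0 0 0 0 0
After step 5: ants at (3,4),(0,0),(0,1)
  6 4 0 0 0
  0 0 0 0 0
  0 0 0 0 0
  0 0 0 0 2
  0 0 0 0 0
After step 6: ants at (2,4),(0,1),(0,0)
  7 5 0 0 0
  0 0 0 0 0
  0 0 0 0 1
  0 0 0 0 1
  0 0 0 0 0

7 5 0 0 0
0 0 0 0 0
0 0 0 0 1
0 0 0 0 1
0 0 0 0 0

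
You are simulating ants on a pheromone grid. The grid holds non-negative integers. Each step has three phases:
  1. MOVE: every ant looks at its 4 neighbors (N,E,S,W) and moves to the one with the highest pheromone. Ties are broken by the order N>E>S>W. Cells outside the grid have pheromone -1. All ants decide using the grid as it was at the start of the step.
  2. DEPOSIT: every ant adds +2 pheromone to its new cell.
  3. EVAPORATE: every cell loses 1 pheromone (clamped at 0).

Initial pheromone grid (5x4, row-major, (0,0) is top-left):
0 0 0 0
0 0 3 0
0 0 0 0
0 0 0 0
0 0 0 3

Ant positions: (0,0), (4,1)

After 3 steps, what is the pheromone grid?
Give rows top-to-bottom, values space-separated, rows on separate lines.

After step 1: ants at (0,1),(3,1)
  0 1 0 0
  0 0 2 0
  0 0 0 0
  0 1 0 0
  0 0 0 2
After step 2: ants at (0,2),(2,1)
  0 0 1 0
  0 0 1 0
  0 1 0 0
  0 0 0 0
  0 0 0 1
After step 3: ants at (1,2),(1,1)
  0 0 0 0
  0 1 2 0
  0 0 0 0
  0 0 0 0
  0 0 0 0

0 0 0 0
0 1 2 0
0 0 0 0
0 0 0 0
0 0 0 0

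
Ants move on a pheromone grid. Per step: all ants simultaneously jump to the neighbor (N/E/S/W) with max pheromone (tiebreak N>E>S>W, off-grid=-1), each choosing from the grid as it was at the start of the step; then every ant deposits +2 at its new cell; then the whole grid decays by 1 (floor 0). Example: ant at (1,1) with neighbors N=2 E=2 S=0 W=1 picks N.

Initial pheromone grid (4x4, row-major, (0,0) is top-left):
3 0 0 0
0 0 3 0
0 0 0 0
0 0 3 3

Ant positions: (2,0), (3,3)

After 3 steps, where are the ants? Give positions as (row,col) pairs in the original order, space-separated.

Step 1: ant0:(2,0)->N->(1,0) | ant1:(3,3)->W->(3,2)
  grid max=4 at (3,2)
Step 2: ant0:(1,0)->N->(0,0) | ant1:(3,2)->E->(3,3)
  grid max=3 at (0,0)
Step 3: ant0:(0,0)->E->(0,1) | ant1:(3,3)->W->(3,2)
  grid max=4 at (3,2)

(0,1) (3,2)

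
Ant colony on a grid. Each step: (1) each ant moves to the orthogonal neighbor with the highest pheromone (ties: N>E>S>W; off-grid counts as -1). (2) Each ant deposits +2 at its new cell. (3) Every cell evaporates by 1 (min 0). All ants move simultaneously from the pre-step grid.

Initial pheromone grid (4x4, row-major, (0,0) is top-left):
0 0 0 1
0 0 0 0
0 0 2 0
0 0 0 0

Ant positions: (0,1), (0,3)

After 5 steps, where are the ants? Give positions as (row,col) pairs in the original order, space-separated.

Step 1: ant0:(0,1)->E->(0,2) | ant1:(0,3)->S->(1,3)
  grid max=1 at (0,2)
Step 2: ant0:(0,2)->E->(0,3) | ant1:(1,3)->N->(0,3)
  grid max=3 at (0,3)
Step 3: ant0:(0,3)->S->(1,3) | ant1:(0,3)->S->(1,3)
  grid max=3 at (1,3)
Step 4: ant0:(1,3)->N->(0,3) | ant1:(1,3)->N->(0,3)
  grid max=5 at (0,3)
Step 5: ant0:(0,3)->S->(1,3) | ant1:(0,3)->S->(1,3)
  grid max=5 at (1,3)

(1,3) (1,3)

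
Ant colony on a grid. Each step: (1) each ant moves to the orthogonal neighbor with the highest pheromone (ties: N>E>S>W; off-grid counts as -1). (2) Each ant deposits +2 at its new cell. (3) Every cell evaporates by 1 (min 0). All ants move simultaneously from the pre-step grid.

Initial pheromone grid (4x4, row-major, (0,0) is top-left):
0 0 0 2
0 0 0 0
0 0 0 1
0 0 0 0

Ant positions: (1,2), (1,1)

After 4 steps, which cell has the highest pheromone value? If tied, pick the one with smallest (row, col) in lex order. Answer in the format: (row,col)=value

Answer: (0,2)=4

Derivation:
Step 1: ant0:(1,2)->N->(0,2) | ant1:(1,1)->N->(0,1)
  grid max=1 at (0,1)
Step 2: ant0:(0,2)->E->(0,3) | ant1:(0,1)->E->(0,2)
  grid max=2 at (0,2)
Step 3: ant0:(0,3)->W->(0,2) | ant1:(0,2)->E->(0,3)
  grid max=3 at (0,2)
Step 4: ant0:(0,2)->E->(0,3) | ant1:(0,3)->W->(0,2)
  grid max=4 at (0,2)
Final grid:
  0 0 4 4
  0 0 0 0
  0 0 0 0
  0 0 0 0
Max pheromone 4 at (0,2)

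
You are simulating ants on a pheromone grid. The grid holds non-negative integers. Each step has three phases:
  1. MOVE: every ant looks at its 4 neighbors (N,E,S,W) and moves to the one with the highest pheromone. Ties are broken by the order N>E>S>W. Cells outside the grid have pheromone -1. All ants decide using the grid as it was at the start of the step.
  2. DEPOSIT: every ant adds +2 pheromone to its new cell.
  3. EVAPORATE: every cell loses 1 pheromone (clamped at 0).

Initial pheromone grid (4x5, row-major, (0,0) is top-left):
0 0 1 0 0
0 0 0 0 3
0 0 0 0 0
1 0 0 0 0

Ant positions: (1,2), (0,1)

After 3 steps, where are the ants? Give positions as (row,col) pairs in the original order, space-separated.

Step 1: ant0:(1,2)->N->(0,2) | ant1:(0,1)->E->(0,2)
  grid max=4 at (0,2)
Step 2: ant0:(0,2)->E->(0,3) | ant1:(0,2)->E->(0,3)
  grid max=3 at (0,2)
Step 3: ant0:(0,3)->W->(0,2) | ant1:(0,3)->W->(0,2)
  grid max=6 at (0,2)

(0,2) (0,2)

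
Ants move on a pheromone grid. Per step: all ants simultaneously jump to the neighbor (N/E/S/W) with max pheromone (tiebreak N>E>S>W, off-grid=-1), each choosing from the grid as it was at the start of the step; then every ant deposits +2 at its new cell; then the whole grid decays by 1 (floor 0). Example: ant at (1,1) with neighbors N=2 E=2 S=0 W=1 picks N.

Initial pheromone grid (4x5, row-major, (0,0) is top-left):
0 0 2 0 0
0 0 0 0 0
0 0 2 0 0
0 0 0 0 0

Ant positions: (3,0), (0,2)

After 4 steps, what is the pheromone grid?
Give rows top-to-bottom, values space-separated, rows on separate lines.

After step 1: ants at (2,0),(0,3)
  0 0 1 1 0
  0 0 0 0 0
  1 0 1 0 0
  0 0 0 0 0
After step 2: ants at (1,0),(0,2)
  0 0 2 0 0
  1 0 0 0 0
  0 0 0 0 0
  0 0 0 0 0
After step 3: ants at (0,0),(0,3)
  1 0 1 1 0
  0 0 0 0 0
  0 0 0 0 0
  0 0 0 0 0
After step 4: ants at (0,1),(0,2)
  0 1 2 0 0
  0 0 0 0 0
  0 0 0 0 0
  0 0 0 0 0

0 1 2 0 0
0 0 0 0 0
0 0 0 0 0
0 0 0 0 0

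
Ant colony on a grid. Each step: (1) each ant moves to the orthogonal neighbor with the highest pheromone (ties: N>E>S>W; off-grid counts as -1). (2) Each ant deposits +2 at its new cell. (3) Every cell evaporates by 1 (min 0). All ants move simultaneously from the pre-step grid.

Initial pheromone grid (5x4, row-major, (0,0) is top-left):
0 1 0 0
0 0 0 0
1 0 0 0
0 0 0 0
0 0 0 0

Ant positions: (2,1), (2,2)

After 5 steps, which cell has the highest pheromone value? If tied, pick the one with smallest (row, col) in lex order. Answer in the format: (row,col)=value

Step 1: ant0:(2,1)->W->(2,0) | ant1:(2,2)->N->(1,2)
  grid max=2 at (2,0)
Step 2: ant0:(2,0)->N->(1,0) | ant1:(1,2)->N->(0,2)
  grid max=1 at (0,2)
Step 3: ant0:(1,0)->S->(2,0) | ant1:(0,2)->E->(0,3)
  grid max=2 at (2,0)
Step 4: ant0:(2,0)->N->(1,0) | ant1:(0,3)->S->(1,3)
  grid max=1 at (1,0)
Step 5: ant0:(1,0)->S->(2,0) | ant1:(1,3)->N->(0,3)
  grid max=2 at (2,0)
Final grid:
  0 0 0 1
  0 0 0 0
  2 0 0 0
  0 0 0 0
  0 0 0 0
Max pheromone 2 at (2,0)

Answer: (2,0)=2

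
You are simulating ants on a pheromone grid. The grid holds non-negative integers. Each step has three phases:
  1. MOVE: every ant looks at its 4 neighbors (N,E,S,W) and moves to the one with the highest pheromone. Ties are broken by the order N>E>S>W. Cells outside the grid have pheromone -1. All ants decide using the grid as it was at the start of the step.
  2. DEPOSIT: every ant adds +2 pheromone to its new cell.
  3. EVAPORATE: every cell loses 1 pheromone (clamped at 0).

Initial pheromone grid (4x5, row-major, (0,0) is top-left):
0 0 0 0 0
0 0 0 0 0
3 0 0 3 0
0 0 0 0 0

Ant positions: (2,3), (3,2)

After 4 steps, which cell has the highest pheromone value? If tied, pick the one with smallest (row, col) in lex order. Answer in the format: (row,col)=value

Step 1: ant0:(2,3)->N->(1,3) | ant1:(3,2)->N->(2,2)
  grid max=2 at (2,0)
Step 2: ant0:(1,3)->S->(2,3) | ant1:(2,2)->E->(2,3)
  grid max=5 at (2,3)
Step 3: ant0:(2,3)->N->(1,3) | ant1:(2,3)->N->(1,3)
  grid max=4 at (2,3)
Step 4: ant0:(1,3)->S->(2,3) | ant1:(1,3)->S->(2,3)
  grid max=7 at (2,3)
Final grid:
  0 0 0 0 0
  0 0 0 2 0
  0 0 0 7 0
  0 0 0 0 0
Max pheromone 7 at (2,3)

Answer: (2,3)=7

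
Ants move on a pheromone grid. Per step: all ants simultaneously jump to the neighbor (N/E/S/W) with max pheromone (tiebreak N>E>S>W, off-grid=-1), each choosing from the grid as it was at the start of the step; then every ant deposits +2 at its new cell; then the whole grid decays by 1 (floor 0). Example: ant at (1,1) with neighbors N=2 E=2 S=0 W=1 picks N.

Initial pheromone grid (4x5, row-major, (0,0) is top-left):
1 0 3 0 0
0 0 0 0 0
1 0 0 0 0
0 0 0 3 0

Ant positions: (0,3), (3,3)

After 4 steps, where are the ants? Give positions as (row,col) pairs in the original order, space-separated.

Step 1: ant0:(0,3)->W->(0,2) | ant1:(3,3)->N->(2,3)
  grid max=4 at (0,2)
Step 2: ant0:(0,2)->E->(0,3) | ant1:(2,3)->S->(3,3)
  grid max=3 at (0,2)
Step 3: ant0:(0,3)->W->(0,2) | ant1:(3,3)->N->(2,3)
  grid max=4 at (0,2)
Step 4: ant0:(0,2)->E->(0,3) | ant1:(2,3)->S->(3,3)
  grid max=3 at (0,2)

(0,3) (3,3)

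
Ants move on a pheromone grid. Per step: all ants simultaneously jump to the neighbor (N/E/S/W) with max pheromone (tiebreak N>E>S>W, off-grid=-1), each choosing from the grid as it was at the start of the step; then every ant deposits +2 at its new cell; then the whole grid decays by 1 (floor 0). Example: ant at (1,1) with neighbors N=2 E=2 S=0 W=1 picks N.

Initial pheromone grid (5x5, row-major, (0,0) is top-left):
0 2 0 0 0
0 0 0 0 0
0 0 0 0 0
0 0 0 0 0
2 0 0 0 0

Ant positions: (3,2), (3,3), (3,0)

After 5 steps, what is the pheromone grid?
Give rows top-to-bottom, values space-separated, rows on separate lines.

After step 1: ants at (2,2),(2,3),(4,0)
  0 1 0 0 0
  0 0 0 0 0
  0 0 1 1 0
  0 0 0 0 0
  3 0 0 0 0
After step 2: ants at (2,3),(2,2),(3,0)
  0 0 0 0 0
  0 0 0 0 0
  0 0 2 2 0
  1 0 0 0 0
  2 0 0 0 0
After step 3: ants at (2,2),(2,3),(4,0)
  0 0 0 0 0
  0 0 0 0 0
  0 0 3 3 0
  0 0 0 0 0
  3 0 0 0 0
After step 4: ants at (2,3),(2,2),(3,0)
  0 0 0 0 0
  0 0 0 0 0
  0 0 4 4 0
  1 0 0 0 0
  2 0 0 0 0
After step 5: ants at (2,2),(2,3),(4,0)
  0 0 0 0 0
  0 0 0 0 0
  0 0 5 5 0
  0 0 0 0 0
  3 0 0 0 0

0 0 0 0 0
0 0 0 0 0
0 0 5 5 0
0 0 0 0 0
3 0 0 0 0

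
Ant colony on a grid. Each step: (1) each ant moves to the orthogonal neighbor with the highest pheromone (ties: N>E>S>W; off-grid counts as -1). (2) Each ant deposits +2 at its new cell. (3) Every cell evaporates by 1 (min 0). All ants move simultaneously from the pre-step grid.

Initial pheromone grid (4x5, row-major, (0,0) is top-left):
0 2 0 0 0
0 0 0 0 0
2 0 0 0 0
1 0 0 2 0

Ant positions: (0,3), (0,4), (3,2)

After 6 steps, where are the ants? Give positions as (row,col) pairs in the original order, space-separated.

Step 1: ant0:(0,3)->E->(0,4) | ant1:(0,4)->S->(1,4) | ant2:(3,2)->E->(3,3)
  grid max=3 at (3,3)
Step 2: ant0:(0,4)->S->(1,4) | ant1:(1,4)->N->(0,4) | ant2:(3,3)->N->(2,3)
  grid max=2 at (0,4)
Step 3: ant0:(1,4)->N->(0,4) | ant1:(0,4)->S->(1,4) | ant2:(2,3)->S->(3,3)
  grid max=3 at (0,4)
Step 4: ant0:(0,4)->S->(1,4) | ant1:(1,4)->N->(0,4) | ant2:(3,3)->N->(2,3)
  grid max=4 at (0,4)
Step 5: ant0:(1,4)->N->(0,4) | ant1:(0,4)->S->(1,4) | ant2:(2,3)->S->(3,3)
  grid max=5 at (0,4)
Step 6: ant0:(0,4)->S->(1,4) | ant1:(1,4)->N->(0,4) | ant2:(3,3)->N->(2,3)
  grid max=6 at (0,4)

(1,4) (0,4) (2,3)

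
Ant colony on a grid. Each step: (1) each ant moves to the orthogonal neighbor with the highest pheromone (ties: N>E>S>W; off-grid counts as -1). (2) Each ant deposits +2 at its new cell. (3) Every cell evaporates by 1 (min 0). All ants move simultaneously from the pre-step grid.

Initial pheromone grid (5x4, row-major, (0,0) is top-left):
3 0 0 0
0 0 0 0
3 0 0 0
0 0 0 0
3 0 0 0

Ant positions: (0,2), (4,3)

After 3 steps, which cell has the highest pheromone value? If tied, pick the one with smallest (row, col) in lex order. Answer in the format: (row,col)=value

Step 1: ant0:(0,2)->E->(0,3) | ant1:(4,3)->N->(3,3)
  grid max=2 at (0,0)
Step 2: ant0:(0,3)->S->(1,3) | ant1:(3,3)->N->(2,3)
  grid max=1 at (0,0)
Step 3: ant0:(1,3)->S->(2,3) | ant1:(2,3)->N->(1,3)
  grid max=2 at (1,3)
Final grid:
  0 0 0 0
  0 0 0 2
  0 0 0 2
  0 0 0 0
  0 0 0 0
Max pheromone 2 at (1,3)

Answer: (1,3)=2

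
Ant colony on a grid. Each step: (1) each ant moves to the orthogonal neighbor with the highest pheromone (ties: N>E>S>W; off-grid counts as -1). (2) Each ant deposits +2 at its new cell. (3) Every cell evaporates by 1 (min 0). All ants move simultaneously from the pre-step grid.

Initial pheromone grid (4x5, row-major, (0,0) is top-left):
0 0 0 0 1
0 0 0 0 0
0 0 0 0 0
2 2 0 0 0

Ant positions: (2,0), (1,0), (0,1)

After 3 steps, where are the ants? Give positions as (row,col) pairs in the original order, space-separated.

Step 1: ant0:(2,0)->S->(3,0) | ant1:(1,0)->N->(0,0) | ant2:(0,1)->E->(0,2)
  grid max=3 at (3,0)
Step 2: ant0:(3,0)->E->(3,1) | ant1:(0,0)->E->(0,1) | ant2:(0,2)->E->(0,3)
  grid max=2 at (3,0)
Step 3: ant0:(3,1)->W->(3,0) | ant1:(0,1)->E->(0,2) | ant2:(0,3)->E->(0,4)
  grid max=3 at (3,0)

(3,0) (0,2) (0,4)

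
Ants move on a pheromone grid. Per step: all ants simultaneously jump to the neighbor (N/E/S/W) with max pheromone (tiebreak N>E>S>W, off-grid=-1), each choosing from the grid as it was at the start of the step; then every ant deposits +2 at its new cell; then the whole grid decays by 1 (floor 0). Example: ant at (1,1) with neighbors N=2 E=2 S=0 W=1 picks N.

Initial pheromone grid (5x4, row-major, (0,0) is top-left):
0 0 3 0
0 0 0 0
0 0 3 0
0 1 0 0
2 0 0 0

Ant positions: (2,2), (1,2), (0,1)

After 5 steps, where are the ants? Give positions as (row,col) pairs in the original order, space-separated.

Step 1: ant0:(2,2)->N->(1,2) | ant1:(1,2)->N->(0,2) | ant2:(0,1)->E->(0,2)
  grid max=6 at (0,2)
Step 2: ant0:(1,2)->N->(0,2) | ant1:(0,2)->S->(1,2) | ant2:(0,2)->S->(1,2)
  grid max=7 at (0,2)
Step 3: ant0:(0,2)->S->(1,2) | ant1:(1,2)->N->(0,2) | ant2:(1,2)->N->(0,2)
  grid max=10 at (0,2)
Step 4: ant0:(1,2)->N->(0,2) | ant1:(0,2)->S->(1,2) | ant2:(0,2)->S->(1,2)
  grid max=11 at (0,2)
Step 5: ant0:(0,2)->S->(1,2) | ant1:(1,2)->N->(0,2) | ant2:(1,2)->N->(0,2)
  grid max=14 at (0,2)

(1,2) (0,2) (0,2)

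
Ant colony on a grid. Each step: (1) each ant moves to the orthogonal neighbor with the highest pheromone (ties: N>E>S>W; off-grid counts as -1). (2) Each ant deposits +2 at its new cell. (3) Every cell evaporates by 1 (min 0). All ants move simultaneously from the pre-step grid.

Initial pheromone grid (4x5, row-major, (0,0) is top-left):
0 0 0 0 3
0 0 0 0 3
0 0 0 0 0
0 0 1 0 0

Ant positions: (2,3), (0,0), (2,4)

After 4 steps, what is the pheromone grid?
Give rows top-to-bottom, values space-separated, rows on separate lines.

After step 1: ants at (1,3),(0,1),(1,4)
  0 1 0 0 2
  0 0 0 1 4
  0 0 0 0 0
  0 0 0 0 0
After step 2: ants at (1,4),(0,2),(0,4)
  0 0 1 0 3
  0 0 0 0 5
  0 0 0 0 0
  0 0 0 0 0
After step 3: ants at (0,4),(0,3),(1,4)
  0 0 0 1 4
  0 0 0 0 6
  0 0 0 0 0
  0 0 0 0 0
After step 4: ants at (1,4),(0,4),(0,4)
  0 0 0 0 7
  0 0 0 0 7
  0 0 0 0 0
  0 0 0 0 0

0 0 0 0 7
0 0 0 0 7
0 0 0 0 0
0 0 0 0 0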